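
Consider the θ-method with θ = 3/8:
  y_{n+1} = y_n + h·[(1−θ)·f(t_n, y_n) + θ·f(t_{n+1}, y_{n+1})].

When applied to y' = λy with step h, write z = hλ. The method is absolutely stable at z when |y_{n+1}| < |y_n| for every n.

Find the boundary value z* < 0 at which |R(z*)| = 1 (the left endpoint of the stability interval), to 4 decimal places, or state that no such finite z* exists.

With y'=λy (z=hλ):
  y_{n+1} = y_n + z·[5/8·y_n + 3/8·y_{n+1}] ⇒ (1 − 3/8z)y_{n+1} = (1 + 5/8z)y_n
  so R(z) = (1 + 5/8z)/(1 − 3/8z).

Need |R(x)|<1, x<0.
x=-0.62: |R|=0.4970
R=−1: 1+5/8x = −1+3/8x ⇒ -1/4x=2 ⇒ x=2/(-1/4)=-8.0000
Confirm numerically:
  x=-5.601: |R|=0.80656 <1
  x=-5.065: |R|=0.74693 <1
  x=-4.698: |R|=0.70110 <1
  x=-3.264: |R|=0.46763 <1
  x=-8.513: |R|=1.03059 >1
  x=-8.511: |R|=1.03048 >1
Stable set (-8.0000, 0).

left endpoint -8.0000.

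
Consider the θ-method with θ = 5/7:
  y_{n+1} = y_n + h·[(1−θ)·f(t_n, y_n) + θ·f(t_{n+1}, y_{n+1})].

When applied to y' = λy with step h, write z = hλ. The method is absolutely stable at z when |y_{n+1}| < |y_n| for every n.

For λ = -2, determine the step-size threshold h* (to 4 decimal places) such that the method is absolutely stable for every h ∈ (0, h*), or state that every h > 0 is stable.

(−∞, 0) — no finite endpoint. Any h>0 works for λ=-2.

Test eqn y'=λy, z=hλ:
  y_{n+1} = y_n + z·[2/7·y_n + 5/7·y_{n+1}] ⇒ (1 − 5/7z)y_{n+1} = (1 + 2/7z)y_n
  R(z) = (1 + 2/7z)/(1 − 5/7z).

Boundary: |R(x)|=1, x<0.
x=-1.06: |R|=0.3967
x=-2: |R|=0.1765
x=-10: |R|=0.2281
x=-100: |R|=0.3807
θ=5/7≥1/2 ⇒ |1+2/7x|<|1−5/7x| ∀x<0 ⇒ interval (−∞,0).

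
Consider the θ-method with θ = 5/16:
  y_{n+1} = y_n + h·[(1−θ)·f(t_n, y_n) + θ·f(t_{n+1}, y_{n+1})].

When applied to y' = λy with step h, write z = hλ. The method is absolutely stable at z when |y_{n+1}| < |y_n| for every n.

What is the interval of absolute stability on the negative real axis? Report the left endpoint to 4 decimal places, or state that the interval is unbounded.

With y'=λy (z=hλ):
  y_{n+1} = y_n + z·[11/16·y_n + 5/16·y_{n+1}] ⇒ (1 − 5/16z)y_{n+1} = (1 + 11/16z)y_n
  Hence R(z) = (1 + 11/16z)/(1 − 5/16z).

Find x<0 with |R(x)|<1.
x=-0.31: |R|=0.7174
R=−1: 1+11/16x = −1+5/16x ⇒ -3/8x=2 ⇒ x=2/(-3/8)=-5.3333
Confirm numerically:
  x=-4.484: |R|=0.86736 <1
  x=-3.605: |R|=0.69522 <1
  x=-3.383: |R|=0.64448 <1
  x=-5.864: |R|=1.07026 >1
  x=-5.445: |R|=1.01550 >1
Stable set (-5.3333, 0).

z∈(-5.3333,0).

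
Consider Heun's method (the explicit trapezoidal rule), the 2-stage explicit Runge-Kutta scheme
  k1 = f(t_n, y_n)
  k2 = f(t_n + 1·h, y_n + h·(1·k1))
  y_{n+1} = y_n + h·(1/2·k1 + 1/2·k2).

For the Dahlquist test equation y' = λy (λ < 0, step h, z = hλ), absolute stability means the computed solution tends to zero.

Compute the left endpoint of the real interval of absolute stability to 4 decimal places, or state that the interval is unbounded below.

Test eqn y'=λy, z=hλ:
  order 2, 2-stage ⇒ R(z)=1+z+z^2/2
  (e.g. R(-1.23)=0.52645, |R|=0.52645)

Solve |R(x)|<1 on ℝ⁻.
x=-1.23: |R|=0.5264
|R(-2.32)|=1.3712 |R(-1.87)|=0.8785 |R(-1.55)|=0.6513
Bisect:
  x_lo=-2.7233 |R|=1.9850  x_hi=-0.3062 |R|=0.7407
  mid=-1.51475 |R|=0.63249 →hi
  mid=-2.11905 |R|=1.12614 →lo
  mid=-1.81690 |R|=0.83366 →hi
  mid=-1.96798 |R|=0.96849 →hi
  mid=-2.04351 |R|=1.04446 →lo
  mid=-2.00575 |R|=1.00576 →lo
  mid=-1.98686 |R|=0.98695 →hi
  mid=-1.99630 |R|=0.99631 →hi
  mid=-2.00102 |R|=1.00102 →lo
  ...
  [-2.00014,-1.99999] ⇒ x*=-2.0000
Interval (-2.0000, 0).

left endpoint -2.0000.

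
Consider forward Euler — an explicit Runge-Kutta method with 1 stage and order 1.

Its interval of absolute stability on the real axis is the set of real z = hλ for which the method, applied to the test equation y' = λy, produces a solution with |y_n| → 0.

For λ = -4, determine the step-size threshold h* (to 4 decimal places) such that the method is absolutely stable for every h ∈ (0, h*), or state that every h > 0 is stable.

With y'=λy (z=hλ):
  order 1, 1-stage ⇒ R(z)=1+z
  (e.g. R(-1.36)=-0.36000, |R|=0.36000)

Solve |R(x)|<1 on ℝ⁻.
x=-1.36: |R|=0.3600
|R(-1.73)|=0.7300 |R(-1.11)|=0.1100 |R(-0.63)|=0.3700
Bisect:
  x_lo=-2.8371 |R|=1.8371  x_hi=-0.3460 |R|=0.6540
  mid=-1.59158 |R|=0.59158 →hi
  mid=-2.21436 |R|=1.21436 →lo
  mid=-1.90297 |R|=0.90297 →hi
  mid=-2.05867 |R|=1.05867 →lo
  mid=-1.98082 |R|=0.98082 →hi
  mid=-2.01974 |R|=1.01974 →lo
  mid=-2.00028 |R|=1.00028 →lo
  mid=-1.99055 |R|=0.99055 →hi
  ...
  [-2.00013,-1.99998] ⇒ x*=-2.0000
Stable set (-2.0000, 0).

(-2.0000,0); λ=-4 ⇒ h* = 0.5000.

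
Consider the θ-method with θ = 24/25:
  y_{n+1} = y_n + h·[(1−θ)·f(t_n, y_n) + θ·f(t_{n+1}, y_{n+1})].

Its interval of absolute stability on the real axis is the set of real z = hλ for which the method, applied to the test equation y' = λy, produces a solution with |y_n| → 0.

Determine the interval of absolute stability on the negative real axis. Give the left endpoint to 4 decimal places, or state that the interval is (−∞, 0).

interval (−∞, 0).

On y'=λy, z=hλ:
  y_{n+1} = y_n + z·[1/25·y_n + 24/25·y_{n+1}] ⇒ (1 − 24/25z)y_{n+1} = (1 + 1/25z)y_n
  R(z) = (1 + 1/25z)/(1 − 24/25z).

Need |R(x)|<1, x<0.
x=-1.6: |R|=0.3691
x=-2: |R|=0.3151
x=-10: |R|=0.0566
x=-100: |R|=0.0309
θ=24/25≥1/2 ⇒ |1+1/25x|<|1−24/25x| ∀x<0 ⇒ interval (−∞,0).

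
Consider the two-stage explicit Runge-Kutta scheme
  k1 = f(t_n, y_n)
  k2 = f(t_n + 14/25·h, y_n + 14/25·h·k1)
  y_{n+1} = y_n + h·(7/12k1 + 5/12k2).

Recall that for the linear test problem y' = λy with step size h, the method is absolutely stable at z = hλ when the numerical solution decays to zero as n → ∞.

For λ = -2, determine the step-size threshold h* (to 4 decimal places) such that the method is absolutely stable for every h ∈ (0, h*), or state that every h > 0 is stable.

(-4.2857,0); λ=-2 ⇒ h* = (30/7)/2 = 2.1429.

Test eqn y'=λy, z=hλ:
  k1=λy_n ⇒ h·k1=z·y_n;  k2=λ(1+14/25z)y_n ⇒ h·k2=z(1+14/25z)y_n
  y_{n+1}/y_n = 1 + 7/12z + 5/12z(1+14/25z) = 1 + z + 7/30z²
  so R(z) = 1 + z + 7/30z².

Solve |R(x)|<1 on ℝ⁻.
x=-0.72: |R|=0.4010
R=1: x+7/30x²=0 ⇒ x=−30/7=-4.2857; min R=1−1/(4·7/30)=-0.0714>−1
Confirm numerically:
  x=-3.637: |R|=0.44948 <1
  x=-3.147: |R|=0.16384 <1
  x=-2.902: |R|=0.06304 <1
  x=-2.479: |R|=0.04506 <1
  x=-4.763: |R|=1.53044 >1
  x=-4.442: |R|=1.16198 >1
Interval (-4.2857, 0).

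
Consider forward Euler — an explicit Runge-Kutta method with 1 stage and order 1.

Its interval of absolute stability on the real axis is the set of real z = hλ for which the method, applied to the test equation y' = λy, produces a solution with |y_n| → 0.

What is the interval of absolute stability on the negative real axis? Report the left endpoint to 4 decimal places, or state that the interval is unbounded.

(-2.0000, 0).

Test eqn y'=λy, z=hλ:
  order 1, 1-stage ⇒ R(z)=1+z
  (e.g. R(-0.54)=0.46000, |R|=0.46000)

Boundary: |R(x)|=1, x<0.
x=-0.54: |R|=0.4600
|R(-0.99)|=0.0100 |R(-0.71)|=0.2900 |R(-0.51)|=0.4900
Bisect:
  x_lo=-2.7706 |R|=1.7706  x_hi=-0.2880 |R|=0.7120
  mid=-1.52933 |R|=0.52933 →hi
  mid=-2.14999 |R|=1.14999 →lo
  mid=-1.83966 |R|=0.83966 →hi
  mid=-1.99482 |R|=0.99482 →hi
  mid=-2.07241 |R|=1.07241 →lo
  mid=-2.03361 |R|=1.03361 →lo
  mid=-2.01422 |R|=1.01422 →lo
  mid=-2.00452 |R|=1.00452 →lo
  ...
  [-2.00013,-1.99998] ⇒ x*=-2.0000
Interval (-2.0000, 0).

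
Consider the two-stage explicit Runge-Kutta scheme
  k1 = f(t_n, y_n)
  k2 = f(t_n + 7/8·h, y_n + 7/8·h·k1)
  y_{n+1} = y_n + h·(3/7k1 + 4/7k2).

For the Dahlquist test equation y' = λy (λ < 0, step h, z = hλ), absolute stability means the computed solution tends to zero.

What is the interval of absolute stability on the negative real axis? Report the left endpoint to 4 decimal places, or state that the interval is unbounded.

z∈(-2.0000,0).

On y'=λy, z=hλ:
  k1=λy_n ⇒ h·k1=z·y_n;  k2=λ(1+7/8z)y_n ⇒ h·k2=z(1+7/8z)y_n
  y_{n+1}/y_n = 1 + 3/7z + 4/7z(1+7/8z) = 1 + z + 1/2z²
  R(z) = 1 + z + 1/2z².

Find x<0 with |R(x)|<1.
x=-1.11: |R|=0.5060
R=1: x+1/2x²=0 ⇒ x=−2=-2.0000; min R=1−1/(4·1/2)=0.5000>−1
Confirm numerically:
  x=-1.976: |R|=0.97629 <1
  x=-1.851: |R|=0.86210 <1
  x=-1.317: |R|=0.55024 <1
  x=-2.152: |R|=1.16355 >1
  x=-2.032: |R|=1.03251 >1
Interval (-2.0000, 0).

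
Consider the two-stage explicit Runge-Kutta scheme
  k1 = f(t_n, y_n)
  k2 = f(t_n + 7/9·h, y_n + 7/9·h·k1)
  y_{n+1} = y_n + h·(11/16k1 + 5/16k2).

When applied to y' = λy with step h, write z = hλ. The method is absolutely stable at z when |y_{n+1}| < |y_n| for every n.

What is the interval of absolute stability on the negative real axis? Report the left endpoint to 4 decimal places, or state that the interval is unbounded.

Set f=λy, z=hλ:
  k1=λy_n ⇒ h·k1=z·y_n;  k2=λ(1+7/9z)y_n ⇒ h·k2=z(1+7/9z)y_n
  y_{n+1}/y_n = 1 + 11/16z + 5/16z(1+7/9z) = 1 + z + 35/144z²
  ⇒ R(z) = 1 + z + 35/144z².

Need |R(x)|<1, x<0.
x=-1.74: |R|=0.0041
R=1: x+35/144x²=0 ⇒ x=−144/35=-4.1143; min R=1−1/(4·35/144)=-0.0286>−1
Confirm numerically:
  x=-4.029: |R|=0.91648 <1
  x=-3.607: |R|=0.55526 <1
  x=-3.568: |R|=0.52625 <1
  x=-2.816: |R|=0.11140 <1
  x=-4.712: |R|=1.68455 >1
  x=-4.637: |R|=1.58912 >1
  x=-4.376: |R|=1.27836 >1
Stable set (-4.1143, 0).

z∈(-4.1143,0).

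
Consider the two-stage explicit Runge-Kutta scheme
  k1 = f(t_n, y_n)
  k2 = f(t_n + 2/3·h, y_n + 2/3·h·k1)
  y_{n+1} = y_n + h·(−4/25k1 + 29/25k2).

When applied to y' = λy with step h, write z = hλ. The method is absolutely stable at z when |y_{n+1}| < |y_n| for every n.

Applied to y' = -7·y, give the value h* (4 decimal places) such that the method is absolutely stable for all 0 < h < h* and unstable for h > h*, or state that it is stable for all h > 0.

With y'=λy (z=hλ):
  k1=λy_n ⇒ h·k1=z·y_n;  k2=λ(1+2/3z)y_n ⇒ h·k2=z(1+2/3z)y_n
  y_{n+1}/y_n = 1 − 4/25z + 29/25z(1+2/3z) = 1 + z + 58/75z²
  Hence R(z) = 1 + z + 58/75z².

Find x<0 with |R(x)|<1.
x=-1.28: |R|=0.9870
R=1: x+58/75x²=0 ⇒ x=−75/58=-1.2931; min R=1−1/(4·58/75)=0.6767>−1
Confirm numerically:
  x=-1.062: |R|=0.81020 <1
  x=-1.049: |R|=0.80198 <1
  x=-0.819: |R|=0.69972 <1
  x=-1.503: |R|=1.24397 >1
  x=-1.384: |R|=1.09729 >1
So |R|<1 on (-1.2931, 0).

(-1.2931,0); λ=-7 ⇒ h* = (75/58)/7 = 0.1847.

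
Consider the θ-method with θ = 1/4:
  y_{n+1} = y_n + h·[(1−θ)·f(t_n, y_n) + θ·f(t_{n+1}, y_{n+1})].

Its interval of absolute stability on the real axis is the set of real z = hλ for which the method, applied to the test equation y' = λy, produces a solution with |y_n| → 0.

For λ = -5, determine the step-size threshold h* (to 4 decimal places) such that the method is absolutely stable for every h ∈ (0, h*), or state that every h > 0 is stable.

On y'=λy, z=hλ:
  y_{n+1} = y_n + z·[3/4·y_n + 1/4·y_{n+1}] ⇒ (1 − 1/4z)y_{n+1} = (1 + 3/4z)y_n
  Hence R(z) = (1 + 3/4z)/(1 − 1/4z).

Need |R(x)|<1, x<0.
x=-1.54: |R|=0.1119
R=−1: 1+3/4x = −1+1/4x ⇒ -1/2x=2 ⇒ x=2/(-1/2)=-4.0000
Confirm numerically:
  x=-3.004: |R|=0.71559 <1
  x=-2.694: |R|=0.60980 <1
  x=-2.405: |R|=0.50195 <1
  x=-4.509: |R|=1.11964 >1
  x=-4.333: |R|=1.07992 >1
  x=-4.323: |R|=1.07762 >1
So |R|<1 on (-4.0000, 0).

(-4.0000,0); λ=-5 ⇒ h* = (4)/5 = 0.8000.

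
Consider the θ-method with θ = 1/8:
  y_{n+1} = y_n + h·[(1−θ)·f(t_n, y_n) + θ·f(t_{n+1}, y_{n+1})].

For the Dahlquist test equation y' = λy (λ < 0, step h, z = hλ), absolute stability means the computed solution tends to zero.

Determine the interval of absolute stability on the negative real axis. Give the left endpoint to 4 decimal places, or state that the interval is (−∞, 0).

z∈(-2.6667,0).

Set f=λy, z=hλ:
  y_{n+1} = y_n + z·[7/8·y_n + 1/8·y_{n+1}] ⇒ (1 − 1/8z)y_{n+1} = (1 + 7/8z)y_n
  ⇒ R(z) = (1 + 7/8z)/(1 − 1/8z).

Find x<0 with |R(x)|<1.
x=-0.62: |R|=0.4246
R=−1: 1+7/8x = −1+1/8x ⇒ -3/4x=2 ⇒ x=2/(-3/4)=-2.6667
Confirm numerically:
  x=-1.943: |R|=0.56331 <1
  x=-1.403: |R|=0.19366 <1
  x=-1.280: |R|=0.10345 <1
  x=-1.256: |R|=0.08557 <1
  x=-3.081: |R|=1.22435 >1
  x=-2.991: |R|=1.17705 >1
Interval (-2.6667, 0).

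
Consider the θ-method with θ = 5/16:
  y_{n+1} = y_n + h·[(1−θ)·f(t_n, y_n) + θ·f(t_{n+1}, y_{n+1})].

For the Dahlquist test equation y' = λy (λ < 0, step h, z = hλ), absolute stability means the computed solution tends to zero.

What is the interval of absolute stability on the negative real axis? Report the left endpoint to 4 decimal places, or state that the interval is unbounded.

(-5.3333, 0).

Set f=λy, z=hλ:
  y_{n+1} = y_n + z·[11/16·y_n + 5/16·y_{n+1}] ⇒ (1 − 5/16z)y_{n+1} = (1 + 11/16z)y_n
  Hence R(z) = (1 + 11/16z)/(1 − 5/16z).

Solve |R(x)|<1 on ℝ⁻.
x=-0.57: |R|=0.5162
R=−1: 1+11/16x = −1+5/16x ⇒ -3/8x=2 ⇒ x=2/(-3/8)=-5.3333
Confirm numerically:
  x=-5.088: |R|=0.96448 <1
  x=-4.512: |R|=0.87220 <1
  x=-3.118: |R|=0.57923 <1
  x=-2.649: |R|=0.44927 <1
  x=-5.720: |R|=1.05202 >1
  x=-5.682: |R|=1.04711 >1
  x=-5.632: |R|=1.04058 >1
Interval (-5.3333, 0).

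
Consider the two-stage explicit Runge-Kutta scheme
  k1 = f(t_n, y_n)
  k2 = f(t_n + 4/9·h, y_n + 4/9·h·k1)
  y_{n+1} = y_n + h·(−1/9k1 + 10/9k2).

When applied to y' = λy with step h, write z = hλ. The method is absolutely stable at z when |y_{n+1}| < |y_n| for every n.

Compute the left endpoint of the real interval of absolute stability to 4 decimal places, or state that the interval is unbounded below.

Test eqn y'=λy, z=hλ:
  k1=λy_n ⇒ h·k1=z·y_n;  k2=λ(1+4/9z)y_n ⇒ h·k2=z(1+4/9z)y_n
  y_{n+1}/y_n = 1 − 1/9z + 10/9z(1+4/9z) = 1 + z + 40/81z²
  so R(z) = 1 + z + 40/81z².

Solve |R(x)|<1 on ℝ⁻.
x=-1.43: |R|=0.5798
R=1: x+40/81x²=0 ⇒ x=−81/40=-2.0250; min R=1−1/(4·40/81)=0.4938>−1
Confirm numerically:
  x=-1.791: |R|=0.79304 <1
  x=-1.770: |R|=0.77711 <1
  x=-0.991: |R|=0.49398 <1
  x=-2.549: |R|=1.65959 >1
  x=-2.536: |R|=1.63995 >1
  x=-2.298: |R|=1.30980 >1
Stable set (-2.0250, 0).

z* = -2.0250.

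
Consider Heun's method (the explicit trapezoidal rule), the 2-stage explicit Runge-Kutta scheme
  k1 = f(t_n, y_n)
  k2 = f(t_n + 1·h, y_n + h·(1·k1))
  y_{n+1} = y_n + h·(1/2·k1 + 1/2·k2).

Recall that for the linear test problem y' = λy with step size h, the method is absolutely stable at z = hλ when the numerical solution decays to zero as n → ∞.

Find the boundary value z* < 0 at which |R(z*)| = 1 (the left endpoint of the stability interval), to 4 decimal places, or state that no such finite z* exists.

With y'=λy (z=hλ):
  order 2, 2-stage ⇒ R(z)=1+z+z^2/2
  (e.g. R(-1.42)=0.58820, |R|=0.58820)

Need |R(x)|<1, x<0.
x=-1.42: |R|=0.5882
|R(-1.44)|=0.5968 |R(-0.98)|=0.5002 |R(-0.5)|=0.6250
Bisect:
  x_lo=-2.3811 |R|=1.4537  x_hi=-0.3738 |R|=0.6961
  mid=-1.37744 |R|=0.57123 →hi
  mid=-1.87926 |R|=0.88655 →hi
  mid=-2.13017 |R|=1.13864 →lo
  mid=-2.00471 |R|=1.00473 →lo
  mid=-1.94199 |R|=0.94367 →hi
  mid=-1.97335 |R|=0.97371 →hi
  mid=-1.98903 |R|=0.98909 →hi
  mid=-1.99687 |R|=0.99688 →hi
  ...
  [-2.00006,-1.99994] ⇒ x*=-2.0000
Interval (-2.0000, 0).

left endpoint -2.0000.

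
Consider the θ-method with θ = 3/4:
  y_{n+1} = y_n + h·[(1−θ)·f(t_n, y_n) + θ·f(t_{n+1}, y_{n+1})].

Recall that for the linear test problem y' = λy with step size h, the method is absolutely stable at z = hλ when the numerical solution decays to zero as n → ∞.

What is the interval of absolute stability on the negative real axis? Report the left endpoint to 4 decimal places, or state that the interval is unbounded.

(−∞, 0) — no finite endpoint.

Test eqn y'=λy, z=hλ:
  y_{n+1} = y_n + z·[1/4·y_n + 3/4·y_{n+1}] ⇒ (1 − 3/4z)y_{n+1} = (1 + 1/4z)y_n
  ⇒ R(z) = (1 + 1/4z)/(1 − 3/4z).

Solve |R(x)|<1 on ℝ⁻.
x=-0.66: |R|=0.5585
x=-2: |R|=0.2000
x=-10: |R|=0.1765
x=-100: |R|=0.3158
θ=3/4≥1/2 ⇒ |1+1/4x|<|1−3/4x| ∀x<0 ⇒ interval (−∞,0).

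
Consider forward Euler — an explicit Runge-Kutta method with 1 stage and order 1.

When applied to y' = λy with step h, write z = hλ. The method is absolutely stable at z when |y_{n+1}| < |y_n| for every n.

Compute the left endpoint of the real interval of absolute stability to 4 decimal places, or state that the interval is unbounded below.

z* = -2.0000.

Test eqn y'=λy, z=hλ:
  order 1, 1-stage ⇒ R(z)=1+z
  (e.g. R(-0.51)=0.49000, |R|=0.49000)

Need |R(x)|<1, x<0.
x=-0.51: |R|=0.4900
|R(-1.24)|=0.2400 |R(-1.15)|=0.1500 |R(-0.74)|=0.2600
Bisect:
  x_lo=-2.7442 |R|=1.7442  x_hi=-0.2235 |R|=0.7765
  mid=-1.48384 |R|=0.48384 →hi
  mid=-2.11401 |R|=1.11401 →lo
  mid=-1.79892 |R|=0.79892 →hi
  mid=-1.95646 |R|=0.95646 →hi
  mid=-2.03523 |R|=1.03523 →lo
  mid=-1.99585 |R|=0.99585 →hi
  mid=-2.01554 |R|=1.01554 →lo
  mid=-2.00570 |R|=1.00570 →lo
  mid=-2.00077 |R|=1.00077 →lo
  mid=-1.99831 |R|=0.99831 →hi
  ...
  [-2.00000,-1.99985] ⇒ x*=-2.0000
Stable set (-2.0000, 0).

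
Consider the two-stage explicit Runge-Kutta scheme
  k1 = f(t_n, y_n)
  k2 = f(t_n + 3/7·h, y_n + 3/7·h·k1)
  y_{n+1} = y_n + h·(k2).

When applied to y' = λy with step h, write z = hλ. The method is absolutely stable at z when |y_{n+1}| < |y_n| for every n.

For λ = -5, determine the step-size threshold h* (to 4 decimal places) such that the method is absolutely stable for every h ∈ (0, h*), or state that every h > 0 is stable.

On y'=λy, z=hλ:
  k1=λy_n ⇒ h·k1=z·y_n;  k2=λ(1+3/7z)y_n ⇒ h·k2=z(1+3/7z)y_n
  y_{n+1}/y_n = 1 + z(1+3/7z) = 1 + z + 3/7z²
  R(z) = 1 + z + 3/7z².

Solve |R(x)|<1 on ℝ⁻.
x=-1.33: |R|=0.4281
R=1: x+3/7x²=0 ⇒ x=−7/3=-2.3333; min R=1−1/(4·3/7)=0.4167>−1
Confirm numerically:
  x=-2.169: |R|=0.84724 <1
  x=-1.896: |R|=0.64464 <1
  x=-1.545: |R|=0.47801 <1
  x=-0.941: |R|=0.43849 <1
  x=-2.740: |R|=1.47754 >1
  x=-2.726: |R|=1.45875 >1
So |R|<1 on (-2.3333, 0).

(-2.3333,0); λ=-5 ⇒ h* = (7/3)/5 = 0.4667.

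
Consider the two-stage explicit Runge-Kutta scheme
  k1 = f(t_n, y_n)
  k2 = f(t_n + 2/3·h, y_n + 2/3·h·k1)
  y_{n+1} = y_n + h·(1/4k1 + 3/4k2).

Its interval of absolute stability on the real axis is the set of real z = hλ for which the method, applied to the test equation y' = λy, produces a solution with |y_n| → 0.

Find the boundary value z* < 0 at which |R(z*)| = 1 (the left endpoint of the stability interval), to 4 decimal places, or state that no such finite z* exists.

z* = -2.0000.

Test eqn y'=λy, z=hλ:
  k1=λy_n ⇒ h·k1=z·y_n;  k2=λ(1+2/3z)y_n ⇒ h·k2=z(1+2/3z)y_n
  y_{n+1}/y_n = 1 + 1/4z + 3/4z(1+2/3z) = 1 + z + 1/2z²
  ⇒ R(z) = 1 + z + 1/2z².

Solve |R(x)|<1 on ℝ⁻.
x=-0.87: |R|=0.5085
R=1: x+1/2x²=0 ⇒ x=−2=-2.0000; min R=1−1/(4·1/2)=0.5000>−1
Confirm numerically:
  x=-1.899: |R|=0.90410 <1
  x=-1.515: |R|=0.63261 <1
  x=-1.253: |R|=0.53200 <1
  x=-1.150: |R|=0.51125 <1
  x=-2.477: |R|=1.59076 >1
  x=-2.356: |R|=1.41937 >1
Interval (-2.0000, 0).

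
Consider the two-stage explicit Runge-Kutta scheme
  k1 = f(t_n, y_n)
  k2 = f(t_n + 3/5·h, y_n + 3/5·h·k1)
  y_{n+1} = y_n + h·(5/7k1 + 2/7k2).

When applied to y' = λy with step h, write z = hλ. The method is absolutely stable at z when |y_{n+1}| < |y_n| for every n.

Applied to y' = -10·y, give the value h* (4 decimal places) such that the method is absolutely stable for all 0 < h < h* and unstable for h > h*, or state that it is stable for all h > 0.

(-5.8333,0); λ=-10 ⇒ h* = (35/6)/10 = 0.5833.

On y'=λy, z=hλ:
  k1=λy_n ⇒ h·k1=z·y_n;  k2=λ(1+3/5z)y_n ⇒ h·k2=z(1+3/5z)y_n
  y_{n+1}/y_n = 1 + 5/7z + 2/7z(1+3/5z) = 1 + z + 6/35z²
  R(z) = 1 + z + 6/35z².

Boundary: |R(x)|=1, x<0.
x=-0.3: |R|=0.7154
R=1: x+6/35x²=0 ⇒ x=−35/6=-5.8333; min R=1−1/(4·6/35)=-0.4583>−1
Confirm numerically:
  x=-5.472: |R|=0.66105 <1
  x=-5.025: |R|=0.30368 <1
  x=-4.930: |R|=0.23655 <1
  x=-3.822: |R|=0.31783 <1
  x=-6.308: |R|=1.51329 >1
  x=-5.880: |R|=1.04704 >1
Stable set (-5.8333, 0).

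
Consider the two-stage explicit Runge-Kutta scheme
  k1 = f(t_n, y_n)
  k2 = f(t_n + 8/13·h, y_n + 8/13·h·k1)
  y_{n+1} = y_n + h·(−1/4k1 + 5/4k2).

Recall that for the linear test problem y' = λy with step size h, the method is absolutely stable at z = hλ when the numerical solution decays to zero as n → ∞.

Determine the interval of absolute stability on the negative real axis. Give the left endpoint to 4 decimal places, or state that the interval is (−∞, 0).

Test eqn y'=λy, z=hλ:
  k1=λy_n ⇒ h·k1=z·y_n;  k2=λ(1+8/13z)y_n ⇒ h·k2=z(1+8/13z)y_n
  y_{n+1}/y_n = 1 − 1/4z + 5/4z(1+8/13z) = 1 + z + 10/13z²
  Hence R(z) = 1 + z + 10/13z².

Find x<0 with |R(x)|<1.
x=-0.44: |R|=0.7089
R=1: x+10/13x²=0 ⇒ x=−13/10=-1.3000; min R=1−1/(4·10/13)=0.6750>−1
Confirm numerically:
  x=-0.997: |R|=0.76762 <1
  x=-0.872: |R|=0.71291 <1
  x=-0.845: |R|=0.70425 <1
  x=-0.749: |R|=0.68254 <1
  x=-1.578: |R|=1.33745 >1
  x=-1.372: |R|=1.07599 >1
Interval (-1.3000, 0).

z∈(-1.3000,0).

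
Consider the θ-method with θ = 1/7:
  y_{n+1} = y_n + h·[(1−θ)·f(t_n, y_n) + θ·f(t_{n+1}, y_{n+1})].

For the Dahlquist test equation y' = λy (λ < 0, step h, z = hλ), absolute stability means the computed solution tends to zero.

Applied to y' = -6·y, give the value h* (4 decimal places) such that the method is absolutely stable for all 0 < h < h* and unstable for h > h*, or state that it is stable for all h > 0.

(-2.8000,0); λ=-6 ⇒ h* = (14/5)/6 = 0.4667.

Set f=λy, z=hλ:
  y_{n+1} = y_n + z·[6/7·y_n + 1/7·y_{n+1}] ⇒ (1 − 1/7z)y_{n+1} = (1 + 6/7z)y_n
  ⇒ R(z) = (1 + 6/7z)/(1 − 1/7z).

Solve |R(x)|<1 on ℝ⁻.
x=-1.77: |R|=0.4128
R=−1: 1+6/7x = −1+1/7x ⇒ -5/7x=2 ⇒ x=2/(-5/7)=-2.8000
Confirm numerically:
  x=-2.529: |R|=0.85780 <1
  x=-1.754: |R|=0.40256 <1
  x=-1.520: |R|=0.24883 <1
  x=-1.178: |R|=0.00831 <1
  x=-3.067: |R|=1.13261 >1
  x=-2.957: |R|=1.07884 >1
Interval (-2.8000, 0).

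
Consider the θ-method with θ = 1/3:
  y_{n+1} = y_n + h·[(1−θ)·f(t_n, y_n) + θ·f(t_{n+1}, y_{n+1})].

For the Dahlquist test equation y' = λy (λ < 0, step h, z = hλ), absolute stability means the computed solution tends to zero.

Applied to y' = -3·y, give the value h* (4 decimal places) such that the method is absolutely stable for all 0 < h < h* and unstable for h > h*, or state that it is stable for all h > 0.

(-6.0000,0); λ=-3 ⇒ h* = (6)/3 = 2.0000.

Test eqn y'=λy, z=hλ:
  y_{n+1} = y_n + z·[2/3·y_n + 1/3·y_{n+1}] ⇒ (1 − 1/3z)y_{n+1} = (1 + 2/3z)y_n
  R(z) = (1 + 2/3z)/(1 − 1/3z).

Need |R(x)|<1, x<0.
x=-1.13: |R|=0.1792
R=−1: 1+2/3x = −1+1/3x ⇒ -1/3x=2 ⇒ x=2/(-1/3)=-6.0000
Confirm numerically:
  x=-5.911: |R|=0.99001 <1
  x=-4.642: |R|=0.82230 <1
  x=-4.620: |R|=0.81890 <1
  x=-6.384: |R|=1.04092 >1
  x=-6.199: |R|=1.02163 >1
Interval (-6.0000, 0).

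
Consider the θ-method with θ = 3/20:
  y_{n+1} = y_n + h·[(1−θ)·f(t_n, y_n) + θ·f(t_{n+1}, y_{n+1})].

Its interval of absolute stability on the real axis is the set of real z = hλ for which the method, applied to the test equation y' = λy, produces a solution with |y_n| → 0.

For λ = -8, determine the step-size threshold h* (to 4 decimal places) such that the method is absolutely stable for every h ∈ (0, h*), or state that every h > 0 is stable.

(-2.8571,0); λ=-8 ⇒ h* = (20/7)/8 = 0.3571.

Set f=λy, z=hλ:
  y_{n+1} = y_n + z·[17/20·y_n + 3/20·y_{n+1}] ⇒ (1 − 3/20z)y_{n+1} = (1 + 17/20z)y_n
  so R(z) = (1 + 17/20z)/(1 − 3/20z).

Solve |R(x)|<1 on ℝ⁻.
x=-1.76: |R|=0.3924
R=−1: 1+17/20x = −1+3/20x ⇒ -7/10x=2 ⇒ x=2/(-7/10)=-2.8571
Confirm numerically:
  x=-2.135: |R|=0.61712 <1
  x=-2.053: |R|=0.56963 <1
  x=-1.944: |R|=0.50511 <1
  x=-3.431: |R|=1.26521 >1
  x=-2.934: |R|=1.03736 >1
Interval (-2.8571, 0).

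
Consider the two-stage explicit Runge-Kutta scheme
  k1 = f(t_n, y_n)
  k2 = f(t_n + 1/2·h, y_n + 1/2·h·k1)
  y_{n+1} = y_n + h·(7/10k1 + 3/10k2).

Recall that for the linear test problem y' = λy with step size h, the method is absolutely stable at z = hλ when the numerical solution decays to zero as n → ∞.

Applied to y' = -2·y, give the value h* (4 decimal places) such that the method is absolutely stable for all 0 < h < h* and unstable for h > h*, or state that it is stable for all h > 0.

(-6.6667,0); λ=-2 ⇒ h* = (20/3)/2 = 3.3333.

With y'=λy (z=hλ):
  k1=λy_n ⇒ h·k1=z·y_n;  k2=λ(1+1/2z)y_n ⇒ h·k2=z(1+1/2z)y_n
  y_{n+1}/y_n = 1 + 7/10z + 3/10z(1+1/2z) = 1 + z + 3/20z²
  so R(z) = 1 + z + 3/20z².

Solve |R(x)|<1 on ℝ⁻.
x=-0.97: |R|=0.1711
R=1: x+3/20x²=0 ⇒ x=−20/3=-6.6667; min R=1−1/(4·3/20)=-0.6667>−1
Confirm numerically:
  x=-4.370: |R|=0.50547 <1
  x=-3.626: |R|=0.65382 <1
  x=-3.235: |R|=0.66522 <1
  x=-3.105: |R|=0.65885 <1
  x=-7.205: |R|=1.58180 >1
  x=-7.014: |R|=1.36543 >1
  x=-6.994: |R|=1.34341 >1
So |R|<1 on (-6.6667, 0).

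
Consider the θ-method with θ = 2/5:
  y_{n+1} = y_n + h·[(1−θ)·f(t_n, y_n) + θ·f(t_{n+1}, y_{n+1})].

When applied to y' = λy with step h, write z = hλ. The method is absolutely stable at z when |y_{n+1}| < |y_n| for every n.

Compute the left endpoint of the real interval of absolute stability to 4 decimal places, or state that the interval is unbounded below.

left endpoint -10.0000.

Test eqn y'=λy, z=hλ:
  y_{n+1} = y_n + z·[3/5·y_n + 2/5·y_{n+1}] ⇒ (1 − 2/5z)y_{n+1} = (1 + 3/5z)y_n
  R(z) = (1 + 3/5z)/(1 − 2/5z).

Solve |R(x)|<1 on ℝ⁻.
x=-0.62: |R|=0.5032
R=−1: 1+3/5x = −1+2/5x ⇒ -1/5x=2 ⇒ x=2/(-1/5)=-10.0000
Confirm numerically:
  x=-9.130: |R|=0.96260 <1
  x=-8.360: |R|=0.92449 <1
  x=-4.190: |R|=0.56577 <1
  x=-4.184: |R|=0.56493 <1
  x=-10.351: |R|=1.01366 >1
  x=-10.139: |R|=1.00550 >1
So |R|<1 on (-10.0000, 0).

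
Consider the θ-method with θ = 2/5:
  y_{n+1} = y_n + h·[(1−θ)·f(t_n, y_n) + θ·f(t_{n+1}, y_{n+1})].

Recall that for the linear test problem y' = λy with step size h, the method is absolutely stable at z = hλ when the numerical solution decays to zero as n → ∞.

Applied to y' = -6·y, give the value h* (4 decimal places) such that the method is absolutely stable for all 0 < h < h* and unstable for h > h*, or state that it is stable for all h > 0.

(-10.0000,0); λ=-6 ⇒ h* = (10)/6 = 1.6667.

Test eqn y'=λy, z=hλ:
  y_{n+1} = y_n + z·[3/5·y_n + 2/5·y_{n+1}] ⇒ (1 − 2/5z)y_{n+1} = (1 + 3/5z)y_n
  Hence R(z) = (1 + 3/5z)/(1 − 2/5z).

Solve |R(x)|<1 on ℝ⁻.
x=-1.77: |R|=0.0363
R=−1: 1+3/5x = −1+2/5x ⇒ -1/5x=2 ⇒ x=2/(-1/5)=-10.0000
Confirm numerically:
  x=-7.580: |R|=0.87996 <1
  x=-5.969: |R|=0.76201 <1
  x=-5.242: |R|=0.69272 <1
  x=-10.520: |R|=1.01997 >1
  x=-10.308: |R|=1.01202 >1
Interval (-10.0000, 0).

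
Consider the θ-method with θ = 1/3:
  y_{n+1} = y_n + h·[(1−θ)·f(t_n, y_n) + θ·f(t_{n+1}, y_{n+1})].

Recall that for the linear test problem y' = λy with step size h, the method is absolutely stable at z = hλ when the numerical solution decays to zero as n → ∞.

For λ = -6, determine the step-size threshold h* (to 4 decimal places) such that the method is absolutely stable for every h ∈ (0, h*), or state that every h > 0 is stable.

(-6.0000,0); λ=-6 ⇒ h* = (6)/6 = 1.0000.

On y'=λy, z=hλ:
  y_{n+1} = y_n + z·[2/3·y_n + 1/3·y_{n+1}] ⇒ (1 − 1/3z)y_{n+1} = (1 + 2/3z)y_n
  ⇒ R(z) = (1 + 2/3z)/(1 − 1/3z).

Need |R(x)|<1, x<0.
x=-1.36: |R|=0.0642
R=−1: 1+2/3x = −1+1/3x ⇒ -1/3x=2 ⇒ x=2/(-1/3)=-6.0000
Confirm numerically:
  x=-5.444: |R|=0.93415 <1
  x=-4.790: |R|=0.84467 <1
  x=-2.472: |R|=0.35526 <1
  x=-6.527: |R|=1.05532 >1
  x=-6.344: |R|=1.03682 >1
Stable set (-6.0000, 0).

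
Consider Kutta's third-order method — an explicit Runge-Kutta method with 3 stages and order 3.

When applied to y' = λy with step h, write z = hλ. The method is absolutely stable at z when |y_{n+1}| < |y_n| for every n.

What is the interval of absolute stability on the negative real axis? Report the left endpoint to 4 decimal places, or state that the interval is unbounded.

With y'=λy (z=hλ):
  order 3, 3-stage ⇒ R(z)=1+z+z^2/2+z^3/6
  (e.g. R(-1.71)=-0.08132, |R|=0.08132)

Need |R(x)|<1, x<0.
x=-1.71: |R|=0.0813
|R(-1.48)|=0.0749 |R(-1.24)|=0.2110 |R(-0.82)|=0.4243
Bisect:
  x_lo=-2.9946 |R|=1.9866  x_hi=-0.0607 |R|=0.9411
  mid=-1.52767 |R|=0.04501 →hi
  mid=-2.26115 |R|=0.63155 →hi
  mid=-2.62789 |R|=1.19961 →lo
  mid=-2.44452 |R|=0.89130 →hi
  mid=-2.53621 |R|=1.03900 →lo
  mid=-2.49037 |R|=0.96358 →hi
  mid=-2.51329 |R|=1.00089 →lo
  mid=-2.50183 |R|=0.98214 →hi
  mid=-2.50756 |R|=0.99149 →hi
  ...
  [-2.51275,-2.51257] ⇒ x*=-2.5127
So |R|<1 on (-2.5127, 0).

(-2.5127, 0).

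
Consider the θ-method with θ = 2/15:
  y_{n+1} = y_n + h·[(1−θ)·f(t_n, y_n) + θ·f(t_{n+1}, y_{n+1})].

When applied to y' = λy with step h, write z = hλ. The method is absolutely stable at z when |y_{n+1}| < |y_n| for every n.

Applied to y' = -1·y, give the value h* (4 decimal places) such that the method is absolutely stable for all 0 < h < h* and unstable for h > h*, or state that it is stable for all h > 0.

With y'=λy (z=hλ):
  y_{n+1} = y_n + z·[13/15·y_n + 2/15·y_{n+1}] ⇒ (1 − 2/15z)y_{n+1} = (1 + 13/15z)y_n
  Hence R(z) = (1 + 13/15z)/(1 − 2/15z).

Need |R(x)|<1, x<0.
x=-0.66: |R|=0.3934
R=−1: 1+13/15x = −1+2/15x ⇒ -11/15x=2 ⇒ x=2/(-11/15)=-2.7273
Confirm numerically:
  x=-2.429: |R|=0.83478 <1
  x=-2.093: |R|=0.63635 <1
  x=-1.939: |R|=0.54068 <1
  x=-1.509: |R|=0.25624 <1
  x=-3.243: |R|=1.26403 >1
  x=-3.087: |R|=1.18688 >1
  x=-2.937: |R|=1.11052 >1
Interval (-2.7273, 0).

(-2.7273,0); λ=-1 ⇒ h* = (30/11)/1 = 2.7273.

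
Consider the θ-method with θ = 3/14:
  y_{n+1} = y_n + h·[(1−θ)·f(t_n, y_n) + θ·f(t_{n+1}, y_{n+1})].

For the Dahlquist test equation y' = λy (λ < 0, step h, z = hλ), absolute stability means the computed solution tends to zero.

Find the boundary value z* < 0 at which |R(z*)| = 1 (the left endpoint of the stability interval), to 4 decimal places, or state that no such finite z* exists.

With y'=λy (z=hλ):
  y_{n+1} = y_n + z·[11/14·y_n + 3/14·y_{n+1}] ⇒ (1 − 3/14z)y_{n+1} = (1 + 11/14z)y_n
  ⇒ R(z) = (1 + 11/14z)/(1 − 3/14z).

Find x<0 with |R(x)|<1.
x=-1.38: |R|=0.0650
R=−1: 1+11/14x = −1+3/14x ⇒ -4/7x=2 ⇒ x=2/(-4/7)=-3.5000
Confirm numerically:
  x=-2.907: |R|=0.79121 <1
  x=-2.705: |R|=0.71241 <1
  x=-2.557: |R|=0.65189 <1
  x=-2.384: |R|=0.57791 <1
  x=-3.969: |R|=1.14483 >1
  x=-3.587: |R|=1.02811 >1
Stable set (-3.5000, 0).

z* = -3.5000.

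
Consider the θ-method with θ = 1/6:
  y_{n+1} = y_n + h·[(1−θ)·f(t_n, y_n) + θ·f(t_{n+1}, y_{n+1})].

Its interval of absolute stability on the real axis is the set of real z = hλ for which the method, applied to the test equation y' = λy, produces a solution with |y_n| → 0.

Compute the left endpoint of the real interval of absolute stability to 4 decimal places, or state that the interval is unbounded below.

Test eqn y'=λy, z=hλ:
  y_{n+1} = y_n + z·[5/6·y_n + 1/6·y_{n+1}] ⇒ (1 − 1/6z)y_{n+1} = (1 + 5/6z)y_n
  R(z) = (1 + 5/6z)/(1 − 1/6z).

Boundary: |R(x)|=1, x<0.
x=-1.39: |R|=0.1286
R=−1: 1+5/6x = −1+1/6x ⇒ -2/3x=2 ⇒ x=2/(-2/3)=-3.0000
Confirm numerically:
  x=-2.051: |R|=0.52851 <1
  x=-1.887: |R|=0.43553 <1
  x=-1.639: |R|=0.28734 <1
  x=-1.449: |R|=0.16714 <1
  x=-3.493: |R|=1.20773 >1
  x=-3.190: |R|=1.08270 >1
Interval (-3.0000, 0).

z* = -3.0000.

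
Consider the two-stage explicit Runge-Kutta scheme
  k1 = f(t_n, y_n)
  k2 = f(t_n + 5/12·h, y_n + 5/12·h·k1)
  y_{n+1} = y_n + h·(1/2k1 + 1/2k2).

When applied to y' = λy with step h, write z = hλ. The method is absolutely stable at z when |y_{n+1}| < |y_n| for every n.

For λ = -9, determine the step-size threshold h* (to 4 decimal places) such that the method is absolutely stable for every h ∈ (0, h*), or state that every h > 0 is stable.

Test eqn y'=λy, z=hλ:
  k1=λy_n ⇒ h·k1=z·y_n;  k2=λ(1+5/12z)y_n ⇒ h·k2=z(1+5/12z)y_n
  y_{n+1}/y_n = 1 + 1/2z + 1/2z(1+5/12z) = 1 + z + 5/24z²
  Hence R(z) = 1 + z + 5/24z².

Find x<0 with |R(x)|<1.
x=-1.58: |R|=0.0599
R=1: x+5/24x²=0 ⇒ x=−24/5=-4.8000; min R=1−1/(4·5/24)=-0.2000>−1
Confirm numerically:
  x=-3.638: |R|=0.11930 <1
  x=-3.396: |R|=0.00667 <1
  x=-2.926: |R|=0.14236 <1
  x=-5.345: |R|=1.60688 >1
  x=-5.174: |R|=1.40314 >1
Stable set (-4.8000, 0).

(-4.8000,0); λ=-9 ⇒ h* = (24/5)/9 = 0.5333.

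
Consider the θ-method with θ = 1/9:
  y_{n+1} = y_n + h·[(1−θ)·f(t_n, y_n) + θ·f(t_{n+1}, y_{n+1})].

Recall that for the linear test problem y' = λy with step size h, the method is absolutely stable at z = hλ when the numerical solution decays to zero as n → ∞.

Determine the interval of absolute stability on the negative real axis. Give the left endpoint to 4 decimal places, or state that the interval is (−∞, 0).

With y'=λy (z=hλ):
  y_{n+1} = y_n + z·[8/9·y_n + 1/9·y_{n+1}] ⇒ (1 − 1/9z)y_{n+1} = (1 + 8/9z)y_n
  ⇒ R(z) = (1 + 8/9z)/(1 − 1/9z).

Find x<0 with |R(x)|<1.
x=-1.14: |R|=0.0118
R=−1: 1+8/9x = −1+1/9x ⇒ -7/9x=2 ⇒ x=2/(-7/9)=-2.5714
Confirm numerically:
  x=-2.526: |R|=0.97241 <1
  x=-1.928: |R|=0.58785 <1
  x=-1.903: |R|=0.57085 <1
  x=-1.847: |R|=0.53250 <1
  x=-2.788: |R|=1.12861 >1
  x=-2.759: |R|=1.11166 >1
Interval (-2.5714, 0).

(-2.5714, 0).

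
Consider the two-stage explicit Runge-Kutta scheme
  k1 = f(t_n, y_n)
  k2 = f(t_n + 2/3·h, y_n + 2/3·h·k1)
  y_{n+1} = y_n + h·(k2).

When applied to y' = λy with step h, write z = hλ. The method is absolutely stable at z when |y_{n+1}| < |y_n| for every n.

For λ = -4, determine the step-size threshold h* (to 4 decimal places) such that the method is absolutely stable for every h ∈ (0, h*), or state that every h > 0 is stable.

(-1.5000,0); λ=-4 ⇒ h* = (3/2)/4 = 0.3750.

With y'=λy (z=hλ):
  k1=λy_n ⇒ h·k1=z·y_n;  k2=λ(1+2/3z)y_n ⇒ h·k2=z(1+2/3z)y_n
  y_{n+1}/y_n = 1 + z(1+2/3z) = 1 + z + 2/3z²
  Hence R(z) = 1 + z + 2/3z².

Find x<0 with |R(x)|<1.
x=-1: |R|=0.6667
R=1: x+2/3x²=0 ⇒ x=−3/2=-1.5000; min R=1−1/(4·2/3)=0.6250>−1
Confirm numerically:
  x=-1.024: |R|=0.67505 <1
  x=-0.878: |R|=0.63592 <1
  x=-0.658: |R|=0.63064 <1
  x=-1.831: |R|=1.40404 >1
  x=-1.561: |R|=1.06348 >1
Stable set (-1.5000, 0).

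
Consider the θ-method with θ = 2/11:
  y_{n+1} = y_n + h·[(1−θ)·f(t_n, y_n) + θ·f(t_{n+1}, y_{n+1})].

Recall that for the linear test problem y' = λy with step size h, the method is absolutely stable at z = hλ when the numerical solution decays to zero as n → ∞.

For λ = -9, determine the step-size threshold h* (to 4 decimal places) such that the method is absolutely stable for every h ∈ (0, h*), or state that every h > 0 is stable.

Set f=λy, z=hλ:
  y_{n+1} = y_n + z·[9/11·y_n + 2/11·y_{n+1}] ⇒ (1 − 2/11z)y_{n+1} = (1 + 9/11z)y_n
  R(z) = (1 + 9/11z)/(1 − 2/11z).

Find x<0 with |R(x)|<1.
x=-0.45: |R|=0.5840
R=−1: 1+9/11x = −1+2/11x ⇒ -7/11x=2 ⇒ x=2/(-7/11)=-3.1429
Confirm numerically:
  x=-2.494: |R|=0.71591 <1
  x=-2.106: |R|=0.52288 <1
  x=-1.449: |R|=0.14686 <1
  x=-3.541: |R|=1.15413 >1
  x=-3.530: |R|=1.15006 >1
Stable set (-3.1429, 0).

(-3.1429,0); λ=-9 ⇒ h* = (22/7)/9 = 0.3492.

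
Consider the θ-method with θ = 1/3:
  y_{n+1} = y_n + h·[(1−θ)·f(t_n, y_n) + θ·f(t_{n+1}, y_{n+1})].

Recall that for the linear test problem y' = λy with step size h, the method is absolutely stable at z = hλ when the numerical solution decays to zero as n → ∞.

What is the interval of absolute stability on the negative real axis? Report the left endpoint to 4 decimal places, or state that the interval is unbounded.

z∈(-6.0000,0).

On y'=λy, z=hλ:
  y_{n+1} = y_n + z·[2/3·y_n + 1/3·y_{n+1}] ⇒ (1 − 1/3z)y_{n+1} = (1 + 2/3z)y_n
  Hence R(z) = (1 + 2/3z)/(1 − 1/3z).

Need |R(x)|<1, x<0.
x=-0.44: |R|=0.6163
R=−1: 1+2/3x = −1+1/3x ⇒ -1/3x=2 ⇒ x=2/(-1/3)=-6.0000
Confirm numerically:
  x=-4.566: |R|=0.81047 <1
  x=-4.432: |R|=0.78902 <1
  x=-4.237: |R|=0.75639 <1
  x=-6.449: |R|=1.04752 >1
  x=-6.131: |R|=1.01435 >1
  x=-6.099: |R|=1.01088 >1
So |R|<1 on (-6.0000, 0).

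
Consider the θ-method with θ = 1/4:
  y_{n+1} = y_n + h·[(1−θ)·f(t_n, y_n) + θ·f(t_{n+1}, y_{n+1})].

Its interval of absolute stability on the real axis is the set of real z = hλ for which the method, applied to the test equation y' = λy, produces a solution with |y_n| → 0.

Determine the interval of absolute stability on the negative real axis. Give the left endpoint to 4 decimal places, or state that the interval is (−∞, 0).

On y'=λy, z=hλ:
  y_{n+1} = y_n + z·[3/4·y_n + 1/4·y_{n+1}] ⇒ (1 − 1/4z)y_{n+1} = (1 + 3/4z)y_n
  ⇒ R(z) = (1 + 3/4z)/(1 − 1/4z).

Boundary: |R(x)|=1, x<0.
x=-0.77: |R|=0.3543
R=−1: 1+3/4x = −1+1/4x ⇒ -1/2x=2 ⇒ x=2/(-1/2)=-4.0000
Confirm numerically:
  x=-3.679: |R|=0.91640 <1
  x=-2.996: |R|=0.71298 <1
  x=-2.810: |R|=0.65051 <1
  x=-2.145: |R|=0.39626 <1
  x=-4.550: |R|=1.12865 >1
  x=-4.190: |R|=1.04640 >1
Interval (-4.0000, 0).

z∈(-4.0000,0).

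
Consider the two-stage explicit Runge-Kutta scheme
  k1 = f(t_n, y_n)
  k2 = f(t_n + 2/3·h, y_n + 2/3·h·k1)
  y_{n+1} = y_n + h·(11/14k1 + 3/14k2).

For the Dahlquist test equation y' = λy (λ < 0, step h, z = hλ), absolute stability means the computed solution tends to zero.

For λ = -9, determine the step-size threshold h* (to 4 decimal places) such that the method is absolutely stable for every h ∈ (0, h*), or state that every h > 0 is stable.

(-7.0000,0); λ=-9 ⇒ h* = (7)/9 = 0.7778.

Set f=λy, z=hλ:
  k1=λy_n ⇒ h·k1=z·y_n;  k2=λ(1+2/3z)y_n ⇒ h·k2=z(1+2/3z)y_n
  y_{n+1}/y_n = 1 + 11/14z + 3/14z(1+2/3z) = 1 + z + 1/7z²
  ⇒ R(z) = 1 + z + 1/7z².

Need |R(x)|<1, x<0.
x=-0.93: |R|=0.1936
R=1: x+1/7x²=0 ⇒ x=−7=-7.0000; min R=1−1/(4·1/7)=-0.7500>−1
Confirm numerically:
  x=-5.903: |R|=0.07492 <1
  x=-5.782: |R|=0.00607 <1
  x=-4.669: |R|=0.55478 <1
  x=-3.183: |R|=0.73564 <1
  x=-7.439: |R|=1.46653 >1
  x=-7.244: |R|=1.25251 >1
  x=-7.184: |R|=1.18884 >1
So |R|<1 on (-7.0000, 0).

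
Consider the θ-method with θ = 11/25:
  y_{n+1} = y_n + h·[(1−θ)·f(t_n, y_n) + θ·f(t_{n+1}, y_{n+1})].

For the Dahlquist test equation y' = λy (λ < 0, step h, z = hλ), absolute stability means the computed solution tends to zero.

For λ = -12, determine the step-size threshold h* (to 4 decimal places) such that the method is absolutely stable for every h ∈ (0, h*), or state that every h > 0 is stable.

(-16.6667,0); λ=-12 ⇒ h* = (50/3)/12 = 1.3889.

Set f=λy, z=hλ:
  y_{n+1} = y_n + z·[14/25·y_n + 11/25·y_{n+1}] ⇒ (1 − 11/25z)y_{n+1} = (1 + 14/25z)y_n
  so R(z) = (1 + 14/25z)/(1 − 11/25z).

Need |R(x)|<1, x<0.
x=-1: |R|=0.3056
R=−1: 1+14/25x = −1+11/25x ⇒ -3/25x=2 ⇒ x=2/(-3/25)=-16.6667
Confirm numerically:
  x=-16.145: |R|=0.99228 <1
  x=-10.751: |R|=0.87612 <1
  x=-6.735: |R|=0.69930 <1
  x=-16.908: |R|=1.00343 >1
  x=-16.762: |R|=1.00137 >1
So |R|<1 on (-16.6667, 0).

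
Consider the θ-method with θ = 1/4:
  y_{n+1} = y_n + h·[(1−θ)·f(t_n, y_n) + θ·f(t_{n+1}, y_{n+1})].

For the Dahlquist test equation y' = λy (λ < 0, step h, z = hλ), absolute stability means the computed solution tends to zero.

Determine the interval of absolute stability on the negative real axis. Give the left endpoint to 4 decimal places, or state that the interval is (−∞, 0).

z∈(-4.0000,0).

On y'=λy, z=hλ:
  y_{n+1} = y_n + z·[3/4·y_n + 1/4·y_{n+1}] ⇒ (1 − 1/4z)y_{n+1} = (1 + 3/4z)y_n
  ⇒ R(z) = (1 + 3/4z)/(1 − 1/4z).

Need |R(x)|<1, x<0.
x=-0.62: |R|=0.4632
R=−1: 1+3/4x = −1+1/4x ⇒ -1/2x=2 ⇒ x=2/(-1/2)=-4.0000
Confirm numerically:
  x=-3.498: |R|=0.86610 <1
  x=-3.492: |R|=0.86439 <1
  x=-1.673: |R|=0.17962 <1
  x=-4.442: |R|=1.10471 >1
  x=-4.120: |R|=1.02956 >1
Interval (-4.0000, 0).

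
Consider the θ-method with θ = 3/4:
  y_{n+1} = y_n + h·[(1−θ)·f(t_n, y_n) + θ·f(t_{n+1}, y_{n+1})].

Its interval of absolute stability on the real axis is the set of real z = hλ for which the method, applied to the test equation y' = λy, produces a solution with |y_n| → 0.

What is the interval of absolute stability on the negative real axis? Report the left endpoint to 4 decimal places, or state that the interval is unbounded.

Set f=λy, z=hλ:
  y_{n+1} = y_n + z·[1/4·y_n + 3/4·y_{n+1}] ⇒ (1 − 3/4z)y_{n+1} = (1 + 1/4z)y_n
  R(z) = (1 + 1/4z)/(1 − 3/4z).

Boundary: |R(x)|=1, x<0.
x=-0.61: |R|=0.5815
x=-2: |R|=0.2000
x=-10: |R|=0.1765
x=-100: |R|=0.3158
θ=3/4≥1/2 ⇒ |1+1/4x|<|1−3/4x| ∀x<0 ⇒ unbounded interval.

interval (−∞, 0).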